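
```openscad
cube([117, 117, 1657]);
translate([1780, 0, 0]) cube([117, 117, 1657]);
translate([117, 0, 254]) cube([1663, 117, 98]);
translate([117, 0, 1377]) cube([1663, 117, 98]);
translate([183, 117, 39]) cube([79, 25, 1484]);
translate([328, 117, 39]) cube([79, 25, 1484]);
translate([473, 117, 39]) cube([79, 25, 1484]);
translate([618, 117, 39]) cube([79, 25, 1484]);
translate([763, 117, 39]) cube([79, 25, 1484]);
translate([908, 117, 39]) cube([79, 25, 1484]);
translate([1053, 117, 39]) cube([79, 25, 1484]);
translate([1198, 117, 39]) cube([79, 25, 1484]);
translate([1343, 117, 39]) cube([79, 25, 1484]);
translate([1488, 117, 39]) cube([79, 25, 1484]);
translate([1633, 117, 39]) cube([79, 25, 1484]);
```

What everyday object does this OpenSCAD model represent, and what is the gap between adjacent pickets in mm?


A fence section. The picket gap is 66 mm.

Two posts, two rails, 11 pickets — a fence section. Span 1663 mm holds 11 pickets of 79 mm with 12 equal gaps: ⌊(1663 − 11·79) / 12⌋ = 66 mm.


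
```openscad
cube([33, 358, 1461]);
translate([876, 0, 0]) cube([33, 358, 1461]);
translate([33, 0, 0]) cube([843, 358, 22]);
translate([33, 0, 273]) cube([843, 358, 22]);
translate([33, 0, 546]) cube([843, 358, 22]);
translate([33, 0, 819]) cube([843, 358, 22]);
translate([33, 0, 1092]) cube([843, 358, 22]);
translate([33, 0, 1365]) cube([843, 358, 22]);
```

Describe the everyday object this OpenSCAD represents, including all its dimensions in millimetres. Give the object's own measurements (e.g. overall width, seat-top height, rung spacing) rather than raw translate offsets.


An open bookshelf. Two side panels, each 33 mm thick, 358 mm deep and 1461 mm tall, stand 909 mm apart (outside-to-outside). Between them sit 6 shelves, each 22 mm thick and 358 mm deep, spanning the full gap between the sides. The bottom shelf rests on the floor (its underside at z = 0) and the clear gap between one shelf's top and the next shelf's underside is 251 mm.


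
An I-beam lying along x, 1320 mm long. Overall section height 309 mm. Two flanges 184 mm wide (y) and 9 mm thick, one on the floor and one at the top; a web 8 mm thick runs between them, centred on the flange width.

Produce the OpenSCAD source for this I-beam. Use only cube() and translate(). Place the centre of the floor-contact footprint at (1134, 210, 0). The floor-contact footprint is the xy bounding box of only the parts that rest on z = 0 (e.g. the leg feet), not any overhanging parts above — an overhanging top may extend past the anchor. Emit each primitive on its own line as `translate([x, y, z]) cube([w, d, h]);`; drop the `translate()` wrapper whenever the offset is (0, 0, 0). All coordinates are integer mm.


translate([474, 118, 0]) cube([1320, 184, 9]);
translate([474, 206, 9]) cube([1320, 8, 291]);
translate([474, 118, 300]) cube([1320, 184, 9]);


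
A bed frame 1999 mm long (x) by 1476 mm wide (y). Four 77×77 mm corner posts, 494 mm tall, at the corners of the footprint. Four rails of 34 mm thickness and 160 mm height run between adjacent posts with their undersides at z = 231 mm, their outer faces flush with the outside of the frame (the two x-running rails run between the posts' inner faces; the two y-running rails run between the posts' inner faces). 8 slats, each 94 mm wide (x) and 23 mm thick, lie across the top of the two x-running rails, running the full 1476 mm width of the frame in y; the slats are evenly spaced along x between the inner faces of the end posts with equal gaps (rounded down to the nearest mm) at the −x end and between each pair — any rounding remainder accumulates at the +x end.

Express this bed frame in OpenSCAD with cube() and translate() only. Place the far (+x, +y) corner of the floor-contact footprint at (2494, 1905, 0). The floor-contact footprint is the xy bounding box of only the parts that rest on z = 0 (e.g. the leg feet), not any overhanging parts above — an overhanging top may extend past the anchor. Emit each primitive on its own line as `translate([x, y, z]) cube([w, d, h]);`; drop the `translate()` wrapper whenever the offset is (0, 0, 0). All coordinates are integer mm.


translate([495, 429, 0]) cube([77, 77, 494]);
translate([495, 1828, 0]) cube([77, 77, 494]);
translate([2417, 429, 0]) cube([77, 77, 494]);
translate([2417, 1828, 0]) cube([77, 77, 494]);
translate([572, 429, 231]) cube([1845, 34, 160]);
translate([572, 1871, 231]) cube([1845, 34, 160]);
translate([495, 506, 231]) cube([34, 1322, 160]);
translate([2460, 506, 231]) cube([34, 1322, 160]);
translate([693, 429, 391]) cube([94, 1476, 23]);
translate([908, 429, 391]) cube([94, 1476, 23]);
translate([1123, 429, 391]) cube([94, 1476, 23]);
translate([1338, 429, 391]) cube([94, 1476, 23]);
translate([1553, 429, 391]) cube([94, 1476, 23]);
translate([1768, 429, 391]) cube([94, 1476, 23]);
translate([1983, 429, 391]) cube([94, 1476, 23]);
translate([2198, 429, 391]) cube([94, 1476, 23]);


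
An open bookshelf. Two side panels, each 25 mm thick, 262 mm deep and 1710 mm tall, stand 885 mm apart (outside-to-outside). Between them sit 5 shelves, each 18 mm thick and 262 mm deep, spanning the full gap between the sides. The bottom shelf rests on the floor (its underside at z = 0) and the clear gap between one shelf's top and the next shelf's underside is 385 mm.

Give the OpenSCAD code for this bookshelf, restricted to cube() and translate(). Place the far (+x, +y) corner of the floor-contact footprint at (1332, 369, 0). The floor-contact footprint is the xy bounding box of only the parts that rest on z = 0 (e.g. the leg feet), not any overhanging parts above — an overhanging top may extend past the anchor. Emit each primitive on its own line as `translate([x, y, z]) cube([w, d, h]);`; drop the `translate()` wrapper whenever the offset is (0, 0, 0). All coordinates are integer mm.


translate([447, 107, 0]) cube([25, 262, 1710]);
translate([1307, 107, 0]) cube([25, 262, 1710]);
translate([472, 107, 0]) cube([835, 262, 18]);
translate([472, 107, 403]) cube([835, 262, 18]);
translate([472, 107, 806]) cube([835, 262, 18]);
translate([472, 107, 1209]) cube([835, 262, 18]);
translate([472, 107, 1612]) cube([835, 262, 18]);


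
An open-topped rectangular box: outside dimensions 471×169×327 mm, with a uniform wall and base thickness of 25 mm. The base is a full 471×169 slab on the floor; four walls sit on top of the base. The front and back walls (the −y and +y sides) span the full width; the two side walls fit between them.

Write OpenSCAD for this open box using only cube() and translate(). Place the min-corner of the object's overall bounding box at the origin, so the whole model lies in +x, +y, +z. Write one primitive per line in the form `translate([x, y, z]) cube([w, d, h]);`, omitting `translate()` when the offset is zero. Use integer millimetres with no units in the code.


cube([471, 169, 25]);
translate([0, 0, 25]) cube([471, 25, 302]);
translate([0, 144, 25]) cube([471, 25, 302]);
translate([0, 25, 25]) cube([25, 119, 302]);
translate([446, 25, 25]) cube([25, 119, 302]);


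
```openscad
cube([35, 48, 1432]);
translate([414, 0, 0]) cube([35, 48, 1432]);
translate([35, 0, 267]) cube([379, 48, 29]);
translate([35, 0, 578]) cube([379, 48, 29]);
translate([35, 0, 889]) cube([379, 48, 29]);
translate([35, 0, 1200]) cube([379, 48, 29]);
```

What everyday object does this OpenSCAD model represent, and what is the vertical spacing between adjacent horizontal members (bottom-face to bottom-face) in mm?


A ladder. The rung spacing is 311 mm.

Two tall 35×48 posts with 4 short bars between them — a ladder. Adjacent rungs sit at z = 267 and z = 578, so the spacing is 578 − 267 = 311 mm.


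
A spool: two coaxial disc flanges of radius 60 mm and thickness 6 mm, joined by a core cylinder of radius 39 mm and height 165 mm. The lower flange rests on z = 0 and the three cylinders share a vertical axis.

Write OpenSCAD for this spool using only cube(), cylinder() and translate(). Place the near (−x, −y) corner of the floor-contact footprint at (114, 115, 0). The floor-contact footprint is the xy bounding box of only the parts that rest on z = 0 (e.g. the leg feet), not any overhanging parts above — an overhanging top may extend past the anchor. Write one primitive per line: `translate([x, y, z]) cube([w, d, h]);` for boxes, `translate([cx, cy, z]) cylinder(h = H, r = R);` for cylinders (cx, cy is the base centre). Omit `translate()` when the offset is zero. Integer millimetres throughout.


translate([174, 175, 0]) cylinder(h = 6, r = 60);
translate([174, 175, 6]) cylinder(h = 165, r = 39);
translate([174, 175, 171]) cylinder(h = 6, r = 60);


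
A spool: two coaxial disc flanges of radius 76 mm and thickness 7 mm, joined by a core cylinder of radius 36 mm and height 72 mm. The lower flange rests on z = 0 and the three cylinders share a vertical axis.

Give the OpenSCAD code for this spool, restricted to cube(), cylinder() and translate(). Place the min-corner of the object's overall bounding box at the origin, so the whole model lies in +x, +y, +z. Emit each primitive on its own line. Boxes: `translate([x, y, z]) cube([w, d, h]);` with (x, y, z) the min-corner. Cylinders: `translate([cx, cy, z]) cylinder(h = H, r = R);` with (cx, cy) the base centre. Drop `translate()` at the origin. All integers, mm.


translate([76, 76, 0]) cylinder(h = 7, r = 76);
translate([76, 76, 7]) cylinder(h = 72, r = 36);
translate([76, 76, 79]) cylinder(h = 7, r = 76);


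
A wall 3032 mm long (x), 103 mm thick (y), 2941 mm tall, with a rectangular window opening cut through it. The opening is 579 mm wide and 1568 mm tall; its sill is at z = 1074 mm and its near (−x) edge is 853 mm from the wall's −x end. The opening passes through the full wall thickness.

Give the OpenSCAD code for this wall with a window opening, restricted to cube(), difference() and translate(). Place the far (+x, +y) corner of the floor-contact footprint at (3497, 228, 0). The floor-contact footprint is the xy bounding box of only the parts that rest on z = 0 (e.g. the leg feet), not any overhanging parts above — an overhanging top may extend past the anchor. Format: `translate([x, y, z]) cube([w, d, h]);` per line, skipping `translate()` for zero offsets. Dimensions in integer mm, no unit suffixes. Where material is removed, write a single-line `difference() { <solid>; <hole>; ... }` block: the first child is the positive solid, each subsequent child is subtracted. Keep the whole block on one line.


difference() { translate([465, 125, 0]) cube([3032, 103, 2941]); translate([1318, 125, 1074]) cube([579, 103, 1568]); }


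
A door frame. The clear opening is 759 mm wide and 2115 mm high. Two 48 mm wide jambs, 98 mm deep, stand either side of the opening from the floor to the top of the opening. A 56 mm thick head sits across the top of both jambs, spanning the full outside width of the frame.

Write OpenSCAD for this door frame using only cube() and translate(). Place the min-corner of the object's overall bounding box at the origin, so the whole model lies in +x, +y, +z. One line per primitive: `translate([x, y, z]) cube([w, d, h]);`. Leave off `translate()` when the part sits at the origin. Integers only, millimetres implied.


cube([48, 98, 2115]);
translate([807, 0, 0]) cube([48, 98, 2115]);
translate([0, 0, 2115]) cube([855, 98, 56]);


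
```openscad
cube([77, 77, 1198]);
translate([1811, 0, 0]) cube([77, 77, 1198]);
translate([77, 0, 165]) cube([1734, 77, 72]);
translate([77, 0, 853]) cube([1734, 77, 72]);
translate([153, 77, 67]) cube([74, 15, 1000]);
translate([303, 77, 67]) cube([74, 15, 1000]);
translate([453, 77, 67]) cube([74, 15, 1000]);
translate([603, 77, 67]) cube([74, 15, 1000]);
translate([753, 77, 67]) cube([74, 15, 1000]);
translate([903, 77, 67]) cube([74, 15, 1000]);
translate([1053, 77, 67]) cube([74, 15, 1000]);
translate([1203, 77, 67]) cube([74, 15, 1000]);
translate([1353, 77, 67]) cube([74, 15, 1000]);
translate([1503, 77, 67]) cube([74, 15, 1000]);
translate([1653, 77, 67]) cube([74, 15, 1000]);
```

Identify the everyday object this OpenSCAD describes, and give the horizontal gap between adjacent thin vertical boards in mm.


A fence section. The picket gap is 76 mm.

Two posts, two rails, 11 pickets — a fence section. Span 1734 mm holds 11 pickets of 74 mm with 12 equal gaps: ⌊(1734 − 11·74) / 12⌋ = 76 mm.


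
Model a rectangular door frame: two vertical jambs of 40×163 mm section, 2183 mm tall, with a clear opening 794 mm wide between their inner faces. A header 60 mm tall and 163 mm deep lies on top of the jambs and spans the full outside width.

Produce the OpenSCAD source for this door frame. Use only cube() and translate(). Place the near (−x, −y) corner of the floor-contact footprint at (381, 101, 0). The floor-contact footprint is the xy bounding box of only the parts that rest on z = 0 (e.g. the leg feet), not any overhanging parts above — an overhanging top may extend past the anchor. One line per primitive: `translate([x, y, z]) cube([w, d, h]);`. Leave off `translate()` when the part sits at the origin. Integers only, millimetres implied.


translate([381, 101, 0]) cube([40, 163, 2183]);
translate([1215, 101, 0]) cube([40, 163, 2183]);
translate([381, 101, 2183]) cube([874, 163, 60]);


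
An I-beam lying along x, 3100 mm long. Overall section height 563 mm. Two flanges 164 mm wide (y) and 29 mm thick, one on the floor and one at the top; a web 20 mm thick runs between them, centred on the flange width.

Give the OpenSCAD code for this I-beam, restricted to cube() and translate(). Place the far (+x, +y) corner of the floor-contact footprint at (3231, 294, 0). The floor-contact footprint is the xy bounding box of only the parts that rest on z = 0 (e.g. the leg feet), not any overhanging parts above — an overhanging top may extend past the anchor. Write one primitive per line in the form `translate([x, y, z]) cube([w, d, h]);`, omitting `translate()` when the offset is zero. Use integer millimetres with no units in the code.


translate([131, 130, 0]) cube([3100, 164, 29]);
translate([131, 202, 29]) cube([3100, 20, 505]);
translate([131, 130, 534]) cube([3100, 164, 29]);


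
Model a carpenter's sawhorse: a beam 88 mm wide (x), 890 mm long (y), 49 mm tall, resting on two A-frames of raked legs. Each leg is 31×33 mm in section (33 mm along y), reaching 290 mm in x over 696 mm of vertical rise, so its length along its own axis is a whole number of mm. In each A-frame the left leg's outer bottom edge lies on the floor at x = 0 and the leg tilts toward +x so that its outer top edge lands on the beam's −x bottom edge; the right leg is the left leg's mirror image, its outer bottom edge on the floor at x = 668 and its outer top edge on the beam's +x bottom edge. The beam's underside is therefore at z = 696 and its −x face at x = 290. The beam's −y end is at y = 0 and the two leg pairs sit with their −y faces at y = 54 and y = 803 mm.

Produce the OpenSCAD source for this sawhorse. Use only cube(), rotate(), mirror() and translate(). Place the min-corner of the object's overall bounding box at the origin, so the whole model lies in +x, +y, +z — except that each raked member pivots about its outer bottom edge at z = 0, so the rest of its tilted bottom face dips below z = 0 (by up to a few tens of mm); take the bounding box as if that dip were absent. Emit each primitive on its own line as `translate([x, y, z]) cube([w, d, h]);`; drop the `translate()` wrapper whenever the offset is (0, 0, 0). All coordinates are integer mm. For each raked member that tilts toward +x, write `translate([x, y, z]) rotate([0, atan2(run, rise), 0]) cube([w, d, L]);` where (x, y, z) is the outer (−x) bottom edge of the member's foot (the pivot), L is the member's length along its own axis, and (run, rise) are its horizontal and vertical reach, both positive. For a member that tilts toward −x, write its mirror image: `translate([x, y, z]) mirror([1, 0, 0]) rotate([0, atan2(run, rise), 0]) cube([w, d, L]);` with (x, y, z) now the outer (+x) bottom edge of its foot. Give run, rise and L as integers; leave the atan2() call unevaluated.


translate([290, 0, 696]) cube([88, 890, 49]);
translate([0, 54, 0]) rotate([0, atan2(290, 696), 0]) cube([31, 33, 754]);
translate([668, 54, 0]) mirror([1, 0, 0]) rotate([0, atan2(290, 696), 0]) cube([31, 33, 754]);
translate([0, 803, 0]) rotate([0, atan2(290, 696), 0]) cube([31, 33, 754]);
translate([668, 803, 0]) mirror([1, 0, 0]) rotate([0, atan2(290, 696), 0]) cube([31, 33, 754]);


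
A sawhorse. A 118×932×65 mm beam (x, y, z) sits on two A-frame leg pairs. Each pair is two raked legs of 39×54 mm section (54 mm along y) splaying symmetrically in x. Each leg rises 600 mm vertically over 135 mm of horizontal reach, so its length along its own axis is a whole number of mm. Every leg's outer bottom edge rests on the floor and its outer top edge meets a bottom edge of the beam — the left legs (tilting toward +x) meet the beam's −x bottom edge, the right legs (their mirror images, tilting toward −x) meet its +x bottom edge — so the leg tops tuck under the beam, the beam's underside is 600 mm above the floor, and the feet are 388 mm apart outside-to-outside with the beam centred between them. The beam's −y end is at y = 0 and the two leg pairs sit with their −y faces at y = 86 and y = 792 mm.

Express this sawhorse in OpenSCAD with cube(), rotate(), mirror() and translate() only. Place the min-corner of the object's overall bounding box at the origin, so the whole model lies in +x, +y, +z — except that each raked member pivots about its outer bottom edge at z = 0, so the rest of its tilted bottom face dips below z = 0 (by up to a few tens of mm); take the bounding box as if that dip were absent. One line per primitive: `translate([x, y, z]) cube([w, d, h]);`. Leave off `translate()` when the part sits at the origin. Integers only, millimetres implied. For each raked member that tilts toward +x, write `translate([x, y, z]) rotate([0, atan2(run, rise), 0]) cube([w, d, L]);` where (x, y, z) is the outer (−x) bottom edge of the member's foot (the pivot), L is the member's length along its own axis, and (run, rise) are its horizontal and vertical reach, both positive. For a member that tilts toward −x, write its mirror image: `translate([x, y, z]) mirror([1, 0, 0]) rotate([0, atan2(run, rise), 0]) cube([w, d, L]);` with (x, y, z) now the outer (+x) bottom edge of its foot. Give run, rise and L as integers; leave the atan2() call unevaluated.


translate([135, 0, 600]) cube([118, 932, 65]);
translate([0, 86, 0]) rotate([0, atan2(135, 600), 0]) cube([39, 54, 615]);
translate([388, 86, 0]) mirror([1, 0, 0]) rotate([0, atan2(135, 600), 0]) cube([39, 54, 615]);
translate([0, 792, 0]) rotate([0, atan2(135, 600), 0]) cube([39, 54, 615]);
translate([388, 792, 0]) mirror([1, 0, 0]) rotate([0, atan2(135, 600), 0]) cube([39, 54, 615]);


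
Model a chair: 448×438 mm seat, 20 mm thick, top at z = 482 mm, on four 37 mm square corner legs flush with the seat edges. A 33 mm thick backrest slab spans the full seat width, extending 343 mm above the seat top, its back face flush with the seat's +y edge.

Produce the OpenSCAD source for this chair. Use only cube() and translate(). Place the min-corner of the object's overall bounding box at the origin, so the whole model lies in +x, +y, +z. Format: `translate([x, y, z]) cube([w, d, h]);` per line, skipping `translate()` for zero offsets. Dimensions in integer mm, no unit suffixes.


// leg_h = 482 - 20 = 462
translate([0, 0, 462]) cube([448, 438, 20]);
cube([37, 37, 462]);
translate([411, 0, 0]) cube([37, 37, 462]);
translate([0, 401, 0]) cube([37, 37, 462]);
translate([411, 401, 0]) cube([37, 37, 462]);
translate([0, 405, 482]) cube([448, 33, 343]);


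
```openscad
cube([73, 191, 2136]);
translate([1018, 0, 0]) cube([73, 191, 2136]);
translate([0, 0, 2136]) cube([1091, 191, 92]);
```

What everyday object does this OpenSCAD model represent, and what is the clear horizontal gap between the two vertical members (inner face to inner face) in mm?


A door frame. The clear opening width is 945 mm.

Two 2136 mm tall posts with a header on top — a door frame. The left jamb is 73 mm wide at x = 0; the right jamb starts at x = 1018. The clear opening is 1018 − 73 = 945 mm.


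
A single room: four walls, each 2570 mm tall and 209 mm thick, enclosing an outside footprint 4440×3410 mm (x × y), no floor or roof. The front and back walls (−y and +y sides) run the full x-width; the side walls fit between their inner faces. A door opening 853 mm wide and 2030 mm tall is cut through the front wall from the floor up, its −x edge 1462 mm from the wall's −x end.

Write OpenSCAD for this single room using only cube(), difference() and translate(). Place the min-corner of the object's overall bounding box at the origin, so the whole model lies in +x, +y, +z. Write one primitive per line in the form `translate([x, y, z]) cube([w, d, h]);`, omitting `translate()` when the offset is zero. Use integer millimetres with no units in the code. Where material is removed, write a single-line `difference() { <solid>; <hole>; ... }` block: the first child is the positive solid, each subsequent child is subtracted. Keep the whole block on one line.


difference() { cube([4440, 209, 2570]); translate([1462, 0, 0]) cube([853, 209, 2030]); }
translate([0, 3201, 0]) cube([4440, 209, 2570]);
translate([0, 209, 0]) cube([209, 2992, 2570]);
translate([4231, 209, 0]) cube([209, 2992, 2570]);


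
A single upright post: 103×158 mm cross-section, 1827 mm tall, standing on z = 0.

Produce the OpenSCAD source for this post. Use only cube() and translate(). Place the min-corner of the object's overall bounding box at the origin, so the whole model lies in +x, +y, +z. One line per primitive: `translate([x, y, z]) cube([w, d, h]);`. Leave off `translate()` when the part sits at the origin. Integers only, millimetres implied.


cube([103, 158, 1827]);


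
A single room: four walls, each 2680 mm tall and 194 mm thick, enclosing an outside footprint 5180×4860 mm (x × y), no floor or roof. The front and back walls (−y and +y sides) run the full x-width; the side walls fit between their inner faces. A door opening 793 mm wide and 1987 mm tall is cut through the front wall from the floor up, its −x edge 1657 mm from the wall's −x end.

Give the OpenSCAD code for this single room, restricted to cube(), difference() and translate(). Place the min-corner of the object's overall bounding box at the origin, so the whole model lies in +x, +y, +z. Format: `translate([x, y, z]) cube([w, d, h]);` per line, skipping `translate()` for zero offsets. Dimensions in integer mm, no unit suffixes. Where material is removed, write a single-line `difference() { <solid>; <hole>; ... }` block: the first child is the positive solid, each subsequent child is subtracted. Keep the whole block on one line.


difference() { cube([5180, 194, 2680]); translate([1657, 0, 0]) cube([793, 194, 1987]); }
translate([0, 4666, 0]) cube([5180, 194, 2680]);
translate([0, 194, 0]) cube([194, 4472, 2680]);
translate([4986, 194, 0]) cube([194, 4472, 2680]);


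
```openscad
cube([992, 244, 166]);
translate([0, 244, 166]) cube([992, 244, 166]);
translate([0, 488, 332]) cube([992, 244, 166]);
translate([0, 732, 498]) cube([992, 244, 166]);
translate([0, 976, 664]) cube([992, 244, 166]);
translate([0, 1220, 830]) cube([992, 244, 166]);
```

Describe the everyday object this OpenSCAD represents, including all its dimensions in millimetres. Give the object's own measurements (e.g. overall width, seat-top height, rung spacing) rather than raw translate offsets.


A straight staircase of 6 solid steps. Each step is 992 mm wide (x), 244 mm deep (y, the going) and 166 mm tall (the rise). The first step rests on the floor; each subsequent step sits one going further in +y and one rise higher in +z, directly behind and above the previous step with no overlap.


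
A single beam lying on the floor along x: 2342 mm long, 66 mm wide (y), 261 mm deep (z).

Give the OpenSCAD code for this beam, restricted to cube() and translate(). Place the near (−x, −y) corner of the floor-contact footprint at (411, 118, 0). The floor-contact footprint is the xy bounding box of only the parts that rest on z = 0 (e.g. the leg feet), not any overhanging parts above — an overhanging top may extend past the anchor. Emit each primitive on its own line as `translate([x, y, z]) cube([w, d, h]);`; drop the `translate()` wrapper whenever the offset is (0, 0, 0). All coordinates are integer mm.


translate([411, 118, 0]) cube([2342, 66, 261]);


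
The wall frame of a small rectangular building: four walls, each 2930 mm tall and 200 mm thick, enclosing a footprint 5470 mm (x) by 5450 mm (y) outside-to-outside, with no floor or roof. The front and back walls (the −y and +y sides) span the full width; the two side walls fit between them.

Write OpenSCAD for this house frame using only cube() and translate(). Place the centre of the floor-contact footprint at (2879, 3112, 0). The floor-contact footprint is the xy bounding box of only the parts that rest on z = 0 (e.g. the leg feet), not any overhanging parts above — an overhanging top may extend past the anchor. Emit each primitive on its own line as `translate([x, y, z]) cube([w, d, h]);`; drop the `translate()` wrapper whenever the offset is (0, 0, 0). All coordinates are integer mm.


translate([144, 387, 0]) cube([5470, 200, 2930]);
translate([144, 5637, 0]) cube([5470, 200, 2930]);
translate([144, 587, 0]) cube([200, 5050, 2930]);
translate([5414, 587, 0]) cube([200, 5050, 2930]);


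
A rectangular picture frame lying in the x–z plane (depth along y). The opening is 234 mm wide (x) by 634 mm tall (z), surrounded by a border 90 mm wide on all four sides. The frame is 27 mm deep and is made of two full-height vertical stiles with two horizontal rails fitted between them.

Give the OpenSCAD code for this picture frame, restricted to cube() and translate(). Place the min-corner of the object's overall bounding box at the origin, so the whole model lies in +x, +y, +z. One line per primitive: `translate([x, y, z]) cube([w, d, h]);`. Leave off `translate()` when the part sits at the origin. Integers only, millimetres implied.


cube([90, 27, 814]);
translate([324, 0, 0]) cube([90, 27, 814]);
translate([90, 0, 0]) cube([234, 27, 90]);
translate([90, 0, 724]) cube([234, 27, 90]);


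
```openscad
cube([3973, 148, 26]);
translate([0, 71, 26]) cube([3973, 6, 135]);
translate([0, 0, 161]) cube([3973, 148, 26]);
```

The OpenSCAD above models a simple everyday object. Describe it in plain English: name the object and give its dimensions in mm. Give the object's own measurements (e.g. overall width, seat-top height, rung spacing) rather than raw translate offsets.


An I-beam lying along x, 3973 mm long. Overall section height 187 mm. Two flanges 148 mm wide (y) and 26 mm thick, one on the floor and one at the top; a web 6 mm thick runs between them, centred on the flange width.


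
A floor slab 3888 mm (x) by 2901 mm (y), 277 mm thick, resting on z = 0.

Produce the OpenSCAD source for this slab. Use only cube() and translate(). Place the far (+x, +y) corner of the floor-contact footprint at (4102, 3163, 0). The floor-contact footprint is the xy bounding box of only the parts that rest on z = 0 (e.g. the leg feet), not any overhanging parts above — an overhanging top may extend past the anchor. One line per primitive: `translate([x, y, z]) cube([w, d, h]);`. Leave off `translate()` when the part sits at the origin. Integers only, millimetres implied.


translate([214, 262, 0]) cube([3888, 2901, 277]);


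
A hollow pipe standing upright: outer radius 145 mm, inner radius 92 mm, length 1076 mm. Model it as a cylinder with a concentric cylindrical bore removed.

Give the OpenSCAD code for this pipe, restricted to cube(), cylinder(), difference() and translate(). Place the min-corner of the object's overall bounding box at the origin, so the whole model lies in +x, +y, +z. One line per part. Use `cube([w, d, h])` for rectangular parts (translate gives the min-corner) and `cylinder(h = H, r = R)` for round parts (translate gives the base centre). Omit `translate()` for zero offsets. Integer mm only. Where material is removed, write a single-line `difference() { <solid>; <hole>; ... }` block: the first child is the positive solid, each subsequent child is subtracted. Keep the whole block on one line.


difference() { translate([145, 145, 0]) cylinder(h = 1076, r = 145); translate([145, 145, 0]) cylinder(h = 1076, r = 92); }


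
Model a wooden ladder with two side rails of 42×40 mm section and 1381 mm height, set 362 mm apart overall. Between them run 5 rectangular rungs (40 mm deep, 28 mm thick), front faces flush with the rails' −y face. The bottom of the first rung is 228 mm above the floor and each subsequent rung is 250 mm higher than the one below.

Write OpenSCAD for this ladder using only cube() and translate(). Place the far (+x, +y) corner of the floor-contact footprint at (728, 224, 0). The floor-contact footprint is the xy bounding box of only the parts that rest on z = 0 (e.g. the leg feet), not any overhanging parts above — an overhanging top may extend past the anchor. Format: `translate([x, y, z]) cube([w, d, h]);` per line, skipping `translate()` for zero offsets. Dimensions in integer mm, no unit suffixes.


// rung span = 362 - 2*42 = 278
// rung[k] z = 228 + k*250
translate([366, 184, 0]) cube([42, 40, 1381]);
translate([686, 184, 0]) cube([42, 40, 1381]);
translate([408, 184, 228]) cube([278, 40, 28]);
translate([408, 184, 478]) cube([278, 40, 28]);
translate([408, 184, 728]) cube([278, 40, 28]);
translate([408, 184, 978]) cube([278, 40, 28]);
translate([408, 184, 1228]) cube([278, 40, 28]);


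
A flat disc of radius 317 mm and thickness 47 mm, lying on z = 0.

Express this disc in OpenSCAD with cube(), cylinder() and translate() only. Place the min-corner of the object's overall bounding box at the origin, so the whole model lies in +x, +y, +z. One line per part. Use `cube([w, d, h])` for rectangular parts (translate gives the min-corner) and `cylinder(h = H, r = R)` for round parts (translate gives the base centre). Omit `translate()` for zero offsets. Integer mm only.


translate([317, 317, 0]) cylinder(h = 47, r = 317);


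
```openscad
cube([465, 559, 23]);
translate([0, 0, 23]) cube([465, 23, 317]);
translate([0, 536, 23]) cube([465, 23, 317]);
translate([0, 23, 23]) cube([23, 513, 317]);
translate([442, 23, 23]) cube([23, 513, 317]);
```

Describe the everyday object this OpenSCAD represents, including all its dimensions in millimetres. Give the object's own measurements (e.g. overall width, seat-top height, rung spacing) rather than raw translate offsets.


An open-topped rectangular box: outside dimensions 465×559×340 mm, with a uniform wall and base thickness of 23 mm. The base is a full 465×559 slab on the floor; four walls sit on top of the base. The front and back walls (the −y and +y sides) span the full width; the two side walls fit between them.


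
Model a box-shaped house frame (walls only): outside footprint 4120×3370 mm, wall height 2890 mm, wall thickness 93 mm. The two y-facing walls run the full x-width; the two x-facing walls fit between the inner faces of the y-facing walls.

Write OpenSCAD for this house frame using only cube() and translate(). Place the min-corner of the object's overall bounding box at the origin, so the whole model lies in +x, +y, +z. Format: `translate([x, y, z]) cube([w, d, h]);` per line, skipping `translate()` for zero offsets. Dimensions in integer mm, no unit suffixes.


cube([4120, 93, 2890]);
translate([0, 3277, 0]) cube([4120, 93, 2890]);
translate([0, 93, 0]) cube([93, 3184, 2890]);
translate([4027, 93, 0]) cube([93, 3184, 2890]);


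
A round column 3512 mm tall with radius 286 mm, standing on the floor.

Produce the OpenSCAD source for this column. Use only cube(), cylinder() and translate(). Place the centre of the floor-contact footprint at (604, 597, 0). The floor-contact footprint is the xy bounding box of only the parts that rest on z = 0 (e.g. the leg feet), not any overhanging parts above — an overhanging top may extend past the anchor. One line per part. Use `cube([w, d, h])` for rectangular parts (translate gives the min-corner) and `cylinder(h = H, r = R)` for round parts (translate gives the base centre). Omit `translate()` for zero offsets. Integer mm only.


translate([604, 597, 0]) cylinder(h = 3512, r = 286);


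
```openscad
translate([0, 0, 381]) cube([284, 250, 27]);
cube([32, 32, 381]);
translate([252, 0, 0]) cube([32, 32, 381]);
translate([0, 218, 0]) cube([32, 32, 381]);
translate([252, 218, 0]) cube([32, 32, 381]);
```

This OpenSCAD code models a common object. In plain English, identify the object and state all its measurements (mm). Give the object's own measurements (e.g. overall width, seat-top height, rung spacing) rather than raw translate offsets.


A simple wooden stool: a rectangular seat 284 mm (x) by 250 mm (y), 27 mm thick, top face at z = 408 mm, on four square legs, each 32×32 mm in cross-section. The legs rest on z = 0, each flush with a corner of the seat.


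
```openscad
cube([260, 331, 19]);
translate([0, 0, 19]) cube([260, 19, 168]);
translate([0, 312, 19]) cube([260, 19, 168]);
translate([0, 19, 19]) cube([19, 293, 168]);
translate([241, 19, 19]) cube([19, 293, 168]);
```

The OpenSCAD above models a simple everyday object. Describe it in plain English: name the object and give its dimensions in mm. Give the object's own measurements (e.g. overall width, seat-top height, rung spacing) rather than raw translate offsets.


An open-topped rectangular box: outside dimensions 260×331×187 mm, with a uniform wall and base thickness of 19 mm. The base is a full 260×331 slab on the floor; four walls sit on top of the base. The front and back walls (the −y and +y sides) span the full width; the two side walls fit between them.


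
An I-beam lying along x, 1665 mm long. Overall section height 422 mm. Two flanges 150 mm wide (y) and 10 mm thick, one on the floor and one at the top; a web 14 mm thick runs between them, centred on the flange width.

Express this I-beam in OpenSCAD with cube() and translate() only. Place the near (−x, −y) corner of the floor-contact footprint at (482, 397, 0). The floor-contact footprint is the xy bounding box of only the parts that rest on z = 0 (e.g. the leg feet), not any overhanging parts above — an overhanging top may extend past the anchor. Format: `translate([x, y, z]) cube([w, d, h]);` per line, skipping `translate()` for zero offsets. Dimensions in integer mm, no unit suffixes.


translate([482, 397, 0]) cube([1665, 150, 10]);
translate([482, 465, 10]) cube([1665, 14, 402]);
translate([482, 397, 412]) cube([1665, 150, 10]);


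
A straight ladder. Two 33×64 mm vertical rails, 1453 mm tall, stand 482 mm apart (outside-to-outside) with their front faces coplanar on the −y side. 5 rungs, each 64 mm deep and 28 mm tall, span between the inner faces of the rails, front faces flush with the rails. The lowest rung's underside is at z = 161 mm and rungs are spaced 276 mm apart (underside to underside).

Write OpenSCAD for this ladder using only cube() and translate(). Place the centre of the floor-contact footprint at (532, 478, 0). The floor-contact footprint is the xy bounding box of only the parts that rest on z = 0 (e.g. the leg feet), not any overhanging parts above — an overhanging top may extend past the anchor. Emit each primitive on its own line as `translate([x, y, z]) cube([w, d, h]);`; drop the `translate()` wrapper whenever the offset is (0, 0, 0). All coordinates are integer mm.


// rung span = 482 - 2*33 = 416
// rung[k] z = 161 + k*276
translate([291, 446, 0]) cube([33, 64, 1453]);
translate([740, 446, 0]) cube([33, 64, 1453]);
translate([324, 446, 161]) cube([416, 64, 28]);
translate([324, 446, 437]) cube([416, 64, 28]);
translate([324, 446, 713]) cube([416, 64, 28]);
translate([324, 446, 989]) cube([416, 64, 28]);
translate([324, 446, 1265]) cube([416, 64, 28]);


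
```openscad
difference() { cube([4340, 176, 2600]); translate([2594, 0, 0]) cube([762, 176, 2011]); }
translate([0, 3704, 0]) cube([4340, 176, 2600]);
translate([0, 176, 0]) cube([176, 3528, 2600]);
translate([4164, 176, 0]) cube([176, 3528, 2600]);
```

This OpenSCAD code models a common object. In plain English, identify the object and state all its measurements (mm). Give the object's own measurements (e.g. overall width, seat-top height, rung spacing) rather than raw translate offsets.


A single room: four walls, each 2600 mm tall and 176 mm thick, enclosing an outside footprint 4340×3880 mm (x × y), no floor or roof. The front and back walls (−y and +y sides) run the full x-width; the side walls fit between their inner faces. A door opening 762 mm wide and 2011 mm tall is cut through the front wall from the floor up, its −x edge 2594 mm from the wall's −x end.


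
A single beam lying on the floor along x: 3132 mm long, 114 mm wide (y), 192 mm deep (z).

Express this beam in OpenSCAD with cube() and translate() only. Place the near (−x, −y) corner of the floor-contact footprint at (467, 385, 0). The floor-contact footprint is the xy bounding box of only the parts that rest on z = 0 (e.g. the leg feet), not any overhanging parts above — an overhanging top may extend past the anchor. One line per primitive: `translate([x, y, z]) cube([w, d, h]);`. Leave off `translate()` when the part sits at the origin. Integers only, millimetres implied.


translate([467, 385, 0]) cube([3132, 114, 192]);


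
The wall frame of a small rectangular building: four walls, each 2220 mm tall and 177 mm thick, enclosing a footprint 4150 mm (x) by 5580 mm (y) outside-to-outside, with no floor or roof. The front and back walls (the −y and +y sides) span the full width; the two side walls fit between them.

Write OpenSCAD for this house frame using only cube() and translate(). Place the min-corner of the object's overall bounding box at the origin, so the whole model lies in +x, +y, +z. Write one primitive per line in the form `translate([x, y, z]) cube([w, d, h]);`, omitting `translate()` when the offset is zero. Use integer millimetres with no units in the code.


cube([4150, 177, 2220]);
translate([0, 5403, 0]) cube([4150, 177, 2220]);
translate([0, 177, 0]) cube([177, 5226, 2220]);
translate([3973, 177, 0]) cube([177, 5226, 2220]);


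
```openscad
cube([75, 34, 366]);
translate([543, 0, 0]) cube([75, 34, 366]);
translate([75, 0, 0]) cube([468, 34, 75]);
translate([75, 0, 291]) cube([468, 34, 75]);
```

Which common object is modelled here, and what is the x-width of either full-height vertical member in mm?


A picture frame. The border width is 75 mm.

Four thin pieces enclosing a rectangular opening — a picture frame. The two full-height stiles are 366 mm tall; the top rail sits at z = 291 and is 75 mm tall, so the border above the opening is 366 − 291 = 75 mm, matching the stile x-width.


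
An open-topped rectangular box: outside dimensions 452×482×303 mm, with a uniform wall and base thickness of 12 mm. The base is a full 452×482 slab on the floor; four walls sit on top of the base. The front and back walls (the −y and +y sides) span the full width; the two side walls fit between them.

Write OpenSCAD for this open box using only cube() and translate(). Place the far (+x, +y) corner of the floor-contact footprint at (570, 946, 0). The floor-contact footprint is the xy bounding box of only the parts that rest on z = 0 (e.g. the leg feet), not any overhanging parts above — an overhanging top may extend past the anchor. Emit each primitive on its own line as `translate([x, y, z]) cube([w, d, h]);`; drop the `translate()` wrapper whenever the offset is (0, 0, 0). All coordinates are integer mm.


translate([118, 464, 0]) cube([452, 482, 12]);
translate([118, 464, 12]) cube([452, 12, 291]);
translate([118, 934, 12]) cube([452, 12, 291]);
translate([118, 476, 12]) cube([12, 458, 291]);
translate([558, 476, 12]) cube([12, 458, 291]);


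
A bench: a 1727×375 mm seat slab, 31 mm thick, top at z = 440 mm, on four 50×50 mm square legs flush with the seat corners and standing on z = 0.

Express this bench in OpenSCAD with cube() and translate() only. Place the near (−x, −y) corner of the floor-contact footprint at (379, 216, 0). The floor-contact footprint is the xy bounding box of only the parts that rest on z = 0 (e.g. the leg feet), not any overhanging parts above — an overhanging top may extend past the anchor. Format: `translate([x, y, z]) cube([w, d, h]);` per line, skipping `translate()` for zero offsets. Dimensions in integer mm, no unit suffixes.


translate([379, 216, 409]) cube([1727, 375, 31]);
translate([379, 216, 0]) cube([50, 50, 409]);
translate([379, 541, 0]) cube([50, 50, 409]);
translate([2056, 216, 0]) cube([50, 50, 409]);
translate([2056, 541, 0]) cube([50, 50, 409]);
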